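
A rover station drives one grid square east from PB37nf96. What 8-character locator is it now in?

PB37of06

Longitude extended square 9; +1 → 10, wraps to 0, carry into subsquare.
Longitude subsquare n = 13; +1 → 14 = o.
The latitude characters are unchanged.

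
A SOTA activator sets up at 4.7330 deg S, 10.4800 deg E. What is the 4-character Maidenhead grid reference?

Offset from 180°W / 90°S: lon 190.48°, lat 85.27°.
Field: 190.48/20 → 9 → J, 85.27/10 → 8 → I; chars JI.
Square: 10.48/2 → 5, 5.27/1 → 5; chars 55.

JI55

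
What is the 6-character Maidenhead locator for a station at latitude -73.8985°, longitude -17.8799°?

Add 180° to longitude and 90° to latitude: 162.1201, 16.1015.
Field: 162.1201/20 → 8 → I, 16.1015/10 → 1 → B; chars IB.
Square: 2.1201/2 → 1, 6.1015/1 → 6; chars 16.
Subsquare: 0.1201/0.0833333 → 1 → b, 0.1015/0.0416667 → 2 → c; chars bc.

IB16bc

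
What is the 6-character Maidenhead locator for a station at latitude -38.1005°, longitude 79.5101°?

MF91sv

Shift to the Maidenhead origin (180°W, 90°S): lon 259.5101, lat 51.8995.
Field: 259.5101/20 → 12 → M, 51.8995/10 → 5 → F; chars MF.
Square: 19.5101/2 → 9, 1.8995/1 → 1; chars 91.
Subsquare: 1.5101/0.0833333 → 18 → s, 0.8995/0.0416667 → 21 → v; chars sv.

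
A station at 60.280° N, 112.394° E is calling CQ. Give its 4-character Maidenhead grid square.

OP60

Shift to the Maidenhead origin (180°W, 90°S): lon 292.39, lat 150.28.
Field: lon ⌊292.39/20⌋ = 14 → O; lat ⌊150.28/10⌋ = 15 → P.
Square: lon ⌊12.39/2⌋ = 6; lat ⌊0.28/1⌋ = 0.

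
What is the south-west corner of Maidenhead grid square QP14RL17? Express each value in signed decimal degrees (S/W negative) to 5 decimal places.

64.48750, 143.42500

Field Q=16, P=15: +16·20° lon, +15·10° lat → SW at lon 140°, lat 60°.
Square 1, 4: +1·2° lon, +4·1° lat → SW at lon 142°, lat 64°.
Subsquare r=17, l=11: +17·0.0833333° lon, +11·0.0416667° lat → SW at lon 143.417°, lat 64.4583°.
Extended square 1, 7: +1·0.00833333° lon, +7·0.00416667° lat → SW at lon 143.425°, lat 64.4875°.
latitude 64.48750, longitude 143.42500.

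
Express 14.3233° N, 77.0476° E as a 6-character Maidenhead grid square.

Shift to the Maidenhead origin (180°W, 90°S): lon 257.0476, lat 104.3233.
Field (20°×10°, letters A–R): 257.0476/20 → 12 → M, 104.3233/10 → 10 → K; chars MK.
Square (2°×1°, digits 0–9): 17.0476/2 → 8, 4.3233/1 → 4; chars 84.
Subsquare (5′×2.5′, letters a–x): 1.0476/0.0833333 → 12 → m, 0.3233/0.0416667 → 7 → h; chars mh.

MK84mh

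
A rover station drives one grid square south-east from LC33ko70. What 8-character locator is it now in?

LC33kn89

Longitude extended square 7; +1 → 8.
Latitude extended square 0; −1 → -1, wraps to 9, carry into subsquare.
Latitude subsquare o = 14; −1 → 13 = n.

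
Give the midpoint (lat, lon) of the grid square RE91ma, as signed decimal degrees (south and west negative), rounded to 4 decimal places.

Field R=17, E=4: +17·20° lon, +4·10° lat → SW at lon 160°, lat -50°.
Square 9, 1: +9·2° lon, +1·1° lat → SW at lon 178°, lat -49°.
Subsquare m=12, a=0: +12·0.0833333° lon, +0·0.0416667° lat → SW at lon 179°, lat -49°.
Cell spans 0.0833333° lon × 0.0416667° lat. Centre is SW corner plus half of each.
latitude -48.9792, longitude 179.0417.

-48.9792, 179.0417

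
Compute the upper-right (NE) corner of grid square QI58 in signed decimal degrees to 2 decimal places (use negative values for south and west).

Field Q=16, I=8: +16·20° lon, +8·10° lat → SW at lon 140°, lat -10°.
Square 5, 8: +5·2° lon, +8·1° lat → SW at lon 150°, lat -2°.
Cell spans 2° lon × 1° lat. NE corner is SW corner plus one full cell.
latitude -1.00, longitude 152.00.

-1.00, 152.00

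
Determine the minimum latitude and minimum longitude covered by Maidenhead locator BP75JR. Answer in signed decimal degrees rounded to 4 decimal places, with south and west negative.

65.7083, -145.2500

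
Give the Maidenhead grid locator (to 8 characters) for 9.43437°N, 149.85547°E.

Offset from 180°W / 90°S: lon 329.85547°, lat 99.43437°.
Field: 329.85547/20 → 16 → Q, 99.43437/10 → 9 → J; chars QJ.
Square: 9.85547/2 → 4, 9.43437/1 → 9; chars 49.
Subsquare: 1.85547/0.0833333 → 22 → w, 0.43437/0.0416667 → 10 → k; chars wk.
Extended square: 0.02214/0.00833333 → 2, 0.01770/0.00416667 → 4; chars 24.

QJ49wk24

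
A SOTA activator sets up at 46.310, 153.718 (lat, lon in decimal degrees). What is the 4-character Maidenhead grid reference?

Offset from 180°W / 90°S: lon 333.72°, lat 136.31°.
Field: lon ⌊333.72/20⌋ = 16 → Q; lat ⌊136.31/10⌋ = 13 → N.
Square: lon ⌊13.72/2⌋ = 6; lat ⌊6.31/1⌋ = 6.

QN66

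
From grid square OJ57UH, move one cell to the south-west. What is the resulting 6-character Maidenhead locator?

OJ57tg

Longitude subsquare u = 20; −1 → 19 = t.
Latitude subsquare h = 7; −1 → 6 = g.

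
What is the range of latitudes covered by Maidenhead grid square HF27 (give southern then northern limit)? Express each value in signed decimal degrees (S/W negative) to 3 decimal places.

Field H=7, F=5: +7·20° lon, +5·10° lat → SW at lon -40°, lat -40°.
Square 2, 7: +2·2° lon, +7·1° lat → SW at lon -36°, lat -33°.
Cell spans 2° lon × 1° lat.
south -33.000, north -32.000.

-33.000, -32.000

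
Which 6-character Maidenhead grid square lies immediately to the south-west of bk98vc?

Longitude subsquare v = 21; −1 → 20 = u.
Latitude subsquare c = 2; −1 → 1 = b.

BK98ub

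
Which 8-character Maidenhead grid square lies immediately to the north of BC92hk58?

Latitude extended square 8; +1 → 9.
The longitude characters are unchanged.

BC92hk59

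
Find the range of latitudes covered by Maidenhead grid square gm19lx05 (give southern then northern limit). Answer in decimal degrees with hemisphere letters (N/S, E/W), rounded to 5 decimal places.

Field G=6, M=12: +6·20° lon, +12·10° lat → SW at lon -60°, lat 30°.
Square 1, 9: +1·2° lon, +9·1° lat → SW at lon -58°, lat 39°.
Subsquare l=11, x=23: +11·0.0833333° lon, +23·0.0416667° lat → SW at lon -57.0833°, lat 39.9583°.
Extended square 0, 5: +0·0.00833333° lon, +5·0.00416667° lat → SW at lon -57.0833°, lat 39.9792°.
Cell spans 0.00833333° lon × 0.00416667° lat.
south 39.97917° N, north 39.98333° N.

39.97917° N, 39.98333° N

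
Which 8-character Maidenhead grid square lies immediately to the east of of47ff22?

Longitude extended square 2; +1 → 3.
The latitude characters are unchanged.

OF47ff32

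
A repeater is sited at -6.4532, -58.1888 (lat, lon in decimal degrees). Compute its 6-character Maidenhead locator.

GI03vn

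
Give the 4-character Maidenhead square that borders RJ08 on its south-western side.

Longitude square 0; −1 → -1, wraps to 9, carry into field.
Longitude field R = 17; −1 → 16 = Q.
Latitude square 8; −1 → 7.

QJ97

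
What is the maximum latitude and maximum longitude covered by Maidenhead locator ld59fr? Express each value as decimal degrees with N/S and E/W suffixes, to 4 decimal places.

50.2500° S, 50.5000° E

Field L=11, D=3: +11·20° lon, +3·10° lat → SW at lon 40°, lat -60°.
Square 5, 9: +5·2° lon, +9·1° lat → SW at lon 50°, lat -51°.
Subsquare f=5, r=17: +5·0.0833333° lon, +17·0.0416667° lat → SW at lon 50.4167°, lat -50.2917°.
Cell spans 0.0833333° lon × 0.0416667° lat. NE corner is SW corner plus one full cell.
latitude 50.2500° S, longitude 50.5000° E.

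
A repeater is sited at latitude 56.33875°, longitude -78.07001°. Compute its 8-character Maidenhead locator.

Add 180° to longitude and 90° to latitude: 101.92999, 146.33875.
Field: 101.92999/20 → 5 → F, 146.33875/10 → 14 → O; chars FO.
Square: 1.92999/2 → 0, 6.33875/1 → 6; chars 06.
Subsquare: 1.92999/0.0833333 → 23 → x, 0.33875/0.0416667 → 8 → i; chars xi.
Extended square: 0.01332/0.00833333 → 1, 0.00542/0.00416667 → 1; chars 11.

FO06xi11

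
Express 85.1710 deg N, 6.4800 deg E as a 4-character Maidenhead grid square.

JR35

Offset from 180°W / 90°S: lon 186.48°, lat 175.17°.
Field (20°×10°, letters A–R): 186.48/20 → 9 → J, 175.17/10 → 17 → R; chars JR.
Square (2°×1°, digits 0–9): 6.48/2 → 3, 5.17/1 → 5; chars 35.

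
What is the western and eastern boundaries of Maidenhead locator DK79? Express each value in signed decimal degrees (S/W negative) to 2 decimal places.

-106.00, -104.00

Field D=3, K=10: +3·20° lon, +10·10° lat → SW at lon -120°, lat 10°.
Square 7, 9: +7·2° lon, +9·1° lat → SW at lon -106°, lat 19°.
Cell spans 2° lon × 1° lat.
west -106.00, east -104.00.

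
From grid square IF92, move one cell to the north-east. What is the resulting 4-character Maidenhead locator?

Longitude square 9; +1 → 10, wraps to 0, carry into field.
Longitude field I = 8; +1 → 9 = J.
Latitude square 2; +1 → 3.

JF03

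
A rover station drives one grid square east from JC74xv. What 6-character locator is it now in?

JC84av

Longitude subsquare x = 23; +1 → 24, wraps to 0 = a, carry into square.
Longitude square 7; +1 → 8.
The latitude characters are unchanged.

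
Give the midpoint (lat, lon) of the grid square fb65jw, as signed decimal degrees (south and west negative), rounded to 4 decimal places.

Field F=5, B=1: +5·20° lon, +1·10° lat → SW at lon -80°, lat -80°.
Square 6, 5: +6·2° lon, +5·1° lat → SW at lon -68°, lat -75°.
Subsquare j=9, w=22: +9·0.0833333° lon, +22·0.0416667° lat → SW at lon -67.25°, lat -74.0833°.
Cell spans 0.0833333° lon × 0.0416667° lat. Centre is SW corner plus half of each.
latitude -74.0625, longitude -67.2083.

-74.0625, -67.2083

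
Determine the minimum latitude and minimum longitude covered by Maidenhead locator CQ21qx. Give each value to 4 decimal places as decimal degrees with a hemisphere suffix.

Field C=2, Q=16: +2·20° lon, +16·10° lat → SW at lon -140°, lat 70°.
Square 2, 1: +2·2° lon, +1·1° lat → SW at lon -136°, lat 71°.
Subsquare q=16, x=23: +16·0.0833333° lon, +23·0.0416667° lat → SW at lon -134.667°, lat 71.9583°.
latitude 71.9583° N, longitude 134.6667° W.

71.9583° N, 134.6667° W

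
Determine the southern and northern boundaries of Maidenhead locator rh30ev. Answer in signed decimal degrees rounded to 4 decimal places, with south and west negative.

Field R=17, H=7: +17·20° lon, +7·10° lat → SW at lon 160°, lat -20°.
Square 3, 0: +3·2° lon, +0·1° lat → SW at lon 166°, lat -20°.
Subsquare e=4, v=21: +4·0.0833333° lon, +21·0.0416667° lat → SW at lon 166.333°, lat -19.125°.
Cell spans 0.0833333° lon × 0.0416667° lat.
south -19.1250, north -19.0833.

-19.1250, -19.0833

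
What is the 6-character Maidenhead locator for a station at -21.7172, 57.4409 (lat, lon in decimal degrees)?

LG88rg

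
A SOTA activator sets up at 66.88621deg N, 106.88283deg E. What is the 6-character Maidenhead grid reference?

Add 180° to longitude and 90° to latitude: 286.8828, 156.8862.
Field (20°×10°, letters A–R): 286.8828/20 → 14 → O, 156.8862/10 → 15 → P; chars OP.
Square (2°×1°, digits 0–9): 6.8828/2 → 3, 6.8862/1 → 6; chars 36.
Subsquare (5′×2.5′, letters a–x): 0.8828/0.0833333 → 10 → k, 0.8862/0.0416667 → 21 → v; chars kv.

OP36kv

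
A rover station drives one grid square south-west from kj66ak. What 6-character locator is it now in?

Longitude subsquare a = 0; −1 → -1, wraps to 23 = x, carry into square.
Longitude square 6; −1 → 5.
Latitude subsquare k = 10; −1 → 9 = j.

KJ56xj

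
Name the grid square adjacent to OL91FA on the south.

Latitude subsquare a = 0; −1 → -1, wraps to 23 = x, carry into square.
Latitude square 1; −1 → 0.
The longitude characters are unchanged.

OL90fx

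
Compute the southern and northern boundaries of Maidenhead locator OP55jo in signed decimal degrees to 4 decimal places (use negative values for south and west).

65.5833, 65.6250

Field O=14, P=15: +14·20° lon, +15·10° lat → SW at lon 100°, lat 60°.
Square 5, 5: +5·2° lon, +5·1° lat → SW at lon 110°, lat 65°.
Subsquare j=9, o=14: +9·0.0833333° lon, +14·0.0416667° lat → SW at lon 110.75°, lat 65.5833°.
Cell spans 0.0833333° lon × 0.0416667° lat.
south 65.5833, north 65.6250.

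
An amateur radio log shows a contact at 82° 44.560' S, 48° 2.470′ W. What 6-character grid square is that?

GA57xg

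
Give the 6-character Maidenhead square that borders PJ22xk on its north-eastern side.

PJ32al

Longitude subsquare x = 23; +1 → 24, wraps to 0 = a, carry into square.
Longitude square 2; +1 → 3.
Latitude subsquare k = 10; +1 → 11 = l.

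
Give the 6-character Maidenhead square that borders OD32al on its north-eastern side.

Longitude subsquare a = 0; +1 → 1 = b.
Latitude subsquare l = 11; +1 → 12 = m.

OD32bm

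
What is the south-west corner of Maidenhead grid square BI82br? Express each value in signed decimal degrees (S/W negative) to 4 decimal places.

-7.2917, -143.9167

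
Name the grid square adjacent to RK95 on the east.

Longitude square 9; +1 → 10, wraps to 0, carry into field.
Longitude field R = 17; +1 → 18, wraps to 0 = A, wrapping around the antimeridian.
The latitude characters are unchanged.

AK05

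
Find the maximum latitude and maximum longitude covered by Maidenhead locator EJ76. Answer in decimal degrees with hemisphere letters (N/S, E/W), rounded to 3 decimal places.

7.000° N, 84.000° W

Field E=4, J=9: +4·20° lon, +9·10° lat → SW at lon -100°, lat 0°.
Square 7, 6: +7·2° lon, +6·1° lat → SW at lon -86°, lat 6°.
Cell spans 2° lon × 1° lat. NE corner is SW corner plus one full cell.
latitude 7.000° N, longitude 84.000° W.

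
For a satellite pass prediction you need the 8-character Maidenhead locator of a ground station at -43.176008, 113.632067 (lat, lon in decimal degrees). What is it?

OE66tt57

Shift to the Maidenhead origin (180°W, 90°S): lon 293.63207, lat 46.82399.
Field: lon ⌊293.63207/20⌋ = 14 → O; lat ⌊46.82399/10⌋ = 4 → E.
Square: lon ⌊13.63207/2⌋ = 6; lat ⌊6.82399/1⌋ = 6.
Subsquare: lon ⌊1.63207/0.0833333⌋ = 19 → t; lat ⌊0.82399/0.0416667⌋ = 19 → t.
Extended square: lon ⌊0.04873/0.00833333⌋ = 5; lat ⌊0.03233/0.00416667⌋ = 7.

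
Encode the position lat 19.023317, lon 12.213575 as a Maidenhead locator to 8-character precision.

JK69ca55

Offset from 180°W / 90°S: lon 192.21357°, lat 109.02332°.
Field: lon ⌊192.21357/20⌋ = 9 → J; lat ⌊109.02332/10⌋ = 10 → K.
Square: lon ⌊12.21357/2⌋ = 6; lat ⌊9.02332/1⌋ = 9.
Subsquare: lon ⌊0.21357/0.0833333⌋ = 2 → c; lat ⌊0.02332/0.0416667⌋ = 0 → a.
Extended square: lon ⌊0.04691/0.00833333⌋ = 5; lat ⌊0.02332/0.00416667⌋ = 5.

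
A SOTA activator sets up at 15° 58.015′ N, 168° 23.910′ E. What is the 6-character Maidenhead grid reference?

Add 180° to longitude and 90° to latitude: 348.3985, 105.9669.
Field: lon ⌊348.3985/20⌋ = 17 → R; lat ⌊105.9669/10⌋ = 10 → K.
Square: lon ⌊8.3985/2⌋ = 4; lat ⌊5.9669/1⌋ = 5.
Subsquare: lon ⌊0.3985/0.0833333⌋ = 4 → e; lat ⌊0.9669/0.0416667⌋ = 23 → x.

RK45ex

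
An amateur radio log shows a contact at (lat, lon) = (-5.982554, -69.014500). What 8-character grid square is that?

Add 180° to longitude and 90° to latitude: 110.98550, 84.01745.
Field: lon ⌊110.98550/20⌋ = 5 → F; lat ⌊84.01745/10⌋ = 8 → I.
Square: lon ⌊10.98550/2⌋ = 5; lat ⌊4.01745/1⌋ = 4.
Subsquare: lon ⌊0.98550/0.0833333⌋ = 11 → l; lat ⌊0.01745/0.0416667⌋ = 0 → a.
Extended square: lon ⌊0.06883/0.00833333⌋ = 8; lat ⌊0.01745/0.00416667⌋ = 4.

FI54la84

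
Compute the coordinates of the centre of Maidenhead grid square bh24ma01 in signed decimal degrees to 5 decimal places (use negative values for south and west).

Field B=1, H=7: +1·20° lon, +7·10° lat → SW at lon -160°, lat -20°.
Square 2, 4: +2·2° lon, +4·1° lat → SW at lon -156°, lat -16°.
Subsquare m=12, a=0: +12·0.0833333° lon, +0·0.0416667° lat → SW at lon -155°, lat -16°.
Extended square 0, 1: +0·0.00833333° lon, +1·0.00416667° lat → SW at lon -155°, lat -15.9958°.
Cell spans 0.00833333° lon × 0.00416667° lat. Centre is SW corner plus half of each.
latitude -15.99375, longitude -154.99583.

-15.99375, -154.99583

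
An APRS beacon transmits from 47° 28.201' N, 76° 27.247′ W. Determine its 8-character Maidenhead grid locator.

FN17sl52

Offset from 180°W / 90°S: lon 103.54588°, lat 137.47002°.
Field: lon ⌊103.54588/20⌋ = 5 → F; lat ⌊137.47002/10⌋ = 13 → N.
Square: lon ⌊3.54588/2⌋ = 1; lat ⌊7.47002/1⌋ = 7.
Subsquare: lon ⌊1.54588/0.0833333⌋ = 18 → s; lat ⌊0.47002/0.0416667⌋ = 11 → l.
Extended square: lon ⌊0.04588/0.00833333⌋ = 5; lat ⌊0.01168/0.00416667⌋ = 2.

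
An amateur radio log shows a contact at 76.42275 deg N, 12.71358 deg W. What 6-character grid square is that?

Offset from 180°W / 90°S: lon 167.2864°, lat 166.4228°.
Field: lon ⌊167.2864/20⌋ = 8 → I; lat ⌊166.4228/10⌋ = 16 → Q.
Square: lon ⌊7.2864/2⌋ = 3; lat ⌊6.4228/1⌋ = 6.
Subsquare: lon ⌊1.2864/0.0833333⌋ = 15 → p; lat ⌊0.4228/0.0416667⌋ = 10 → k.

IQ36pk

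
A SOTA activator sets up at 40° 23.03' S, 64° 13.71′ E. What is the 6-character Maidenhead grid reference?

Add 180° to longitude and 90° to latitude: 244.2285, 49.6162.
Field (20°×10°, letters A–R): lon ⌊244.2285/20⌋ = 12 → M; lat ⌊49.6162/10⌋ = 4 → E.
Square (2°×1°, digits 0–9): lon ⌊4.2285/2⌋ = 2; lat ⌊9.6162/1⌋ = 9.
Subsquare (5′×2.5′, letters a–x): lon ⌊0.2285/0.0833333⌋ = 2 → c; lat ⌊0.6162/0.0416667⌋ = 14 → o.

ME29co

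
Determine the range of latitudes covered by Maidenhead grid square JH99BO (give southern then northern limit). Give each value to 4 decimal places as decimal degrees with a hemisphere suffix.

Field J=9, H=7: +9·20° lon, +7·10° lat → SW at lon 0°, lat -20°.
Square 9, 9: +9·2° lon, +9·1° lat → SW at lon 18°, lat -11°.
Subsquare b=1, o=14: +1·0.0833333° lon, +14·0.0416667° lat → SW at lon 18.0833°, lat -10.4167°.
Cell spans 0.0833333° lon × 0.0416667° lat.
south 10.4167° S, north 10.3750° S.

10.4167° S, 10.3750° S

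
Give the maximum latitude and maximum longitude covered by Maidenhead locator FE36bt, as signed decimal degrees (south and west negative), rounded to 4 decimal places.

-43.1667, -73.8333

Field F=5, E=4: +5·20° lon, +4·10° lat → SW at lon -80°, lat -50°.
Square 3, 6: +3·2° lon, +6·1° lat → SW at lon -74°, lat -44°.
Subsquare b=1, t=19: +1·0.0833333° lon, +19·0.0416667° lat → SW at lon -73.9167°, lat -43.2083°.
Cell spans 0.0833333° lon × 0.0416667° lat. NE corner is SW corner plus one full cell.
latitude -43.1667, longitude -73.8333.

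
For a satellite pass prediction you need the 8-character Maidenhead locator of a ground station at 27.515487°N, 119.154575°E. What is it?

OL97nm83

Add 180° to longitude and 90° to latitude: 299.15458, 117.51549.
Field: lon ⌊299.15458/20⌋ = 14 → O; lat ⌊117.51549/10⌋ = 11 → L.
Square: lon ⌊19.15458/2⌋ = 9; lat ⌊7.51549/1⌋ = 7.
Subsquare: lon ⌊1.15458/0.0833333⌋ = 13 → n; lat ⌊0.51549/0.0416667⌋ = 12 → m.
Extended square: lon ⌊0.07124/0.00833333⌋ = 8; lat ⌊0.01549/0.00416667⌋ = 3.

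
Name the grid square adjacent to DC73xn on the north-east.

DC83ao

Longitude subsquare x = 23; +1 → 24, wraps to 0 = a, carry into square.
Longitude square 7; +1 → 8.
Latitude subsquare n = 13; +1 → 14 = o.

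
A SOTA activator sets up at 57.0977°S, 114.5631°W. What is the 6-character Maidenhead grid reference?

DD22rv

Shift to the Maidenhead origin (180°W, 90°S): lon 65.4369, lat 32.9023.
Field: lon ⌊65.4369/20⌋ = 3 → D; lat ⌊32.9023/10⌋ = 3 → D.
Square: lon ⌊5.4369/2⌋ = 2; lat ⌊2.9023/1⌋ = 2.
Subsquare: lon ⌊1.4369/0.0833333⌋ = 17 → r; lat ⌊0.9023/0.0416667⌋ = 21 → v.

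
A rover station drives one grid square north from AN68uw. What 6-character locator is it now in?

Latitude subsquare w = 22; +1 → 23 = x.
The longitude characters are unchanged.

AN68ux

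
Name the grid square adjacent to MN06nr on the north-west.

Longitude subsquare n = 13; −1 → 12 = m.
Latitude subsquare r = 17; +1 → 18 = s.

MN06ms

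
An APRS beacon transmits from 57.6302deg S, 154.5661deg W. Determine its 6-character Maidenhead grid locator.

Add 180° to longitude and 90° to latitude: 25.4339, 32.3698.
Field: lon ⌊25.4339/20⌋ = 1 → B; lat ⌊32.3698/10⌋ = 3 → D.
Square: lon ⌊5.4339/2⌋ = 2; lat ⌊2.3698/1⌋ = 2.
Subsquare: lon ⌊1.4339/0.0833333⌋ = 17 → r; lat ⌊0.3698/0.0416667⌋ = 8 → i.

BD22ri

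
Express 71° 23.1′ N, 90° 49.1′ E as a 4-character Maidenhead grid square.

NQ51

Add 180° to longitude and 90° to latitude: 270.82, 161.38.
Field (20°×10°, letters A–R): 270.82/20 → 13 → N, 161.38/10 → 16 → Q; chars NQ.
Square (2°×1°, digits 0–9): 10.82/2 → 5, 1.38/1 → 1; chars 51.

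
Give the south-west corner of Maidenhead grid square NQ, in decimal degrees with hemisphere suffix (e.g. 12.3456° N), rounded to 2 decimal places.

70.00° N, 80.00° E

Field N=13, Q=16: +13·20° lon, +16·10° lat → SW at lon 80°, lat 70°.
latitude 70.00° N, longitude 80.00° E.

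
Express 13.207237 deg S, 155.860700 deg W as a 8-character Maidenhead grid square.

BH26bt60

Shift to the Maidenhead origin (180°W, 90°S): lon 24.13930, lat 76.79276.
Field: 24.13930/20 → 1 → B, 76.79276/10 → 7 → H; chars BH.
Square: 4.13930/2 → 2, 6.79276/1 → 6; chars 26.
Subsquare: 0.13930/0.0833333 → 1 → b, 0.79276/0.0416667 → 19 → t; chars bt.
Extended square: 0.05597/0.00833333 → 6, 0.00110/0.00416667 → 0; chars 60.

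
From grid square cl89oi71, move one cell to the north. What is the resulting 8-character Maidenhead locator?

Latitude extended square 1; +1 → 2.
The longitude characters are unchanged.

CL89oi72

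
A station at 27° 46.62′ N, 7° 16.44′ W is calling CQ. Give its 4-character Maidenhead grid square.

IL67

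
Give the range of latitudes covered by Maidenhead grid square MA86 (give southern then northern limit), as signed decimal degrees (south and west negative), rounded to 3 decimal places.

-84.000, -83.000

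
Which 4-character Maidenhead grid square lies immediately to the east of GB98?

HB08

Longitude square 9; +1 → 10, wraps to 0, carry into field.
Longitude field G = 6; +1 → 7 = H.
The latitude characters are unchanged.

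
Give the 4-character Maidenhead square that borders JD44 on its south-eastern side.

JD53

Longitude square 4; +1 → 5.
Latitude square 4; −1 → 3.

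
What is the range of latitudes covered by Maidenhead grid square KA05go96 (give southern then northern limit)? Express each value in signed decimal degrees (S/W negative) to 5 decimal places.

Field K=10, A=0: +10·20° lon, +0·10° lat → SW at lon 20°, lat -90°.
Square 0, 5: +0·2° lon, +5·1° lat → SW at lon 20°, lat -85°.
Subsquare g=6, o=14: +6·0.0833333° lon, +14·0.0416667° lat → SW at lon 20.5°, lat -84.4167°.
Extended square 9, 6: +9·0.00833333° lon, +6·0.00416667° lat → SW at lon 20.575°, lat -84.3917°.
Cell spans 0.00833333° lon × 0.00416667° lat.
south -84.39167, north -84.38750.

-84.39167, -84.38750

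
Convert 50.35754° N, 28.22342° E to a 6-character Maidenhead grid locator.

KO40ci

Offset from 180°W / 90°S: lon 208.2234°, lat 140.3575°.
Field: 208.2234/20 → 10 → K, 140.3575/10 → 14 → O; chars KO.
Square: 8.2234/2 → 4, 0.3575/1 → 0; chars 40.
Subsquare: 0.2234/0.0833333 → 2 → c, 0.3575/0.0416667 → 8 → i; chars ci.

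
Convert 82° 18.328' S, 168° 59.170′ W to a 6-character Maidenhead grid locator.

AA57mq

Add 180° to longitude and 90° to latitude: 11.0138, 7.6945.
Field: 11.0138/20 → 0 → A, 7.6945/10 → 0 → A; chars AA.
Square: 11.0138/2 → 5, 7.6945/1 → 7; chars 57.
Subsquare: 1.0138/0.0833333 → 12 → m, 0.6945/0.0416667 → 16 → q; chars mq.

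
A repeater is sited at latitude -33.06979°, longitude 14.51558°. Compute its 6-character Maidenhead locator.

JF76gw

Offset from 180°W / 90°S: lon 194.5156°, lat 56.9302°.
Field: 194.5156/20 → 9 → J, 56.9302/10 → 5 → F; chars JF.
Square: 14.5156/2 → 7, 6.9302/1 → 6; chars 76.
Subsquare: 0.5156/0.0833333 → 6 → g, 0.9302/0.0416667 → 22 → w; chars gw.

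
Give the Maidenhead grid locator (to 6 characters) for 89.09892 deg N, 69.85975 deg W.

Add 180° to longitude and 90° to latitude: 110.1402, 179.0989.
Field: 110.1402/20 → 5 → F, 179.0989/10 → 17 → R; chars FR.
Square: 10.1402/2 → 5, 9.0989/1 → 9; chars 59.
Subsquare: 0.1402/0.0833333 → 1 → b, 0.0989/0.0416667 → 2 → c; chars bc.

FR59bc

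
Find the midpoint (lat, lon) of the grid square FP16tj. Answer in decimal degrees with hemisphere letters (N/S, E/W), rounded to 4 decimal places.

Field F=5, P=15: +5·20° lon, +15·10° lat → SW at lon -80°, lat 60°.
Square 1, 6: +1·2° lon, +6·1° lat → SW at lon -78°, lat 66°.
Subsquare t=19, j=9: +19·0.0833333° lon, +9·0.0416667° lat → SW at lon -76.4167°, lat 66.375°.
Cell spans 0.0833333° lon × 0.0416667° lat. Centre is SW corner plus half of each.
latitude 66.3958° N, longitude 76.3750° W.

66.3958° N, 76.3750° W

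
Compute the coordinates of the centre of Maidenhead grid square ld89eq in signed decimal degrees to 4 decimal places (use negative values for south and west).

Field L=11, D=3: +11·20° lon, +3·10° lat → SW at lon 40°, lat -60°.
Square 8, 9: +8·2° lon, +9·1° lat → SW at lon 56°, lat -51°.
Subsquare e=4, q=16: +4·0.0833333° lon, +16·0.0416667° lat → SW at lon 56.3333°, lat -50.3333°.
Cell spans 0.0833333° lon × 0.0416667° lat. Centre is SW corner plus half of each.
latitude -50.3125, longitude 56.3750.

-50.3125, 56.3750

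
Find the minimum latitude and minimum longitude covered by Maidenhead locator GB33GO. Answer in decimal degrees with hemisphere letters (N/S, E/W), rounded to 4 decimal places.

Field G=6, B=1: +6·20° lon, +1·10° lat → SW at lon -60°, lat -80°.
Square 3, 3: +3·2° lon, +3·1° lat → SW at lon -54°, lat -77°.
Subsquare g=6, o=14: +6·0.0833333° lon, +14·0.0416667° lat → SW at lon -53.5°, lat -76.4167°.
latitude 76.4167° S, longitude 53.5000° W.

76.4167° S, 53.5000° W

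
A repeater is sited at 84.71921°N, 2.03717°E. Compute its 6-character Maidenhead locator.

JR14ar

Offset from 180°W / 90°S: lon 182.0372°, lat 174.7192°.
Field: lon ⌊182.0372/20⌋ = 9 → J; lat ⌊174.7192/10⌋ = 17 → R.
Square: lon ⌊2.0372/2⌋ = 1; lat ⌊4.7192/1⌋ = 4.
Subsquare: lon ⌊0.0372/0.0833333⌋ = 0 → a; lat ⌊0.7192/0.0416667⌋ = 17 → r.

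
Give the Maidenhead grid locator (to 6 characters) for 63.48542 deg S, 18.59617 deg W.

Offset from 180°W / 90°S: lon 161.4038°, lat 26.5146°.
Field (20°×10°, letters A–R): 161.4038/20 → 8 → I, 26.5146/10 → 2 → C; chars IC.
Square (2°×1°, digits 0–9): 1.4038/2 → 0, 6.5146/1 → 6; chars 06.
Subsquare (5′×2.5′, letters a–x): 1.4038/0.0833333 → 16 → q, 0.5146/0.0416667 → 12 → m; chars qm.

IC06qm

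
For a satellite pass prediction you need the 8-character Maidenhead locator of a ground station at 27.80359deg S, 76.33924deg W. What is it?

Add 180° to longitude and 90° to latitude: 103.66076, 62.19641.
Field (20°×10°, letters A–R): lon ⌊103.66076/20⌋ = 5 → F; lat ⌊62.19641/10⌋ = 6 → G.
Square (2°×1°, digits 0–9): lon ⌊3.66076/2⌋ = 1; lat ⌊2.19641/1⌋ = 2.
Subsquare (5′×2.5′, letters a–x): lon ⌊1.66076/0.0833333⌋ = 19 → t; lat ⌊0.19641/0.0416667⌋ = 4 → e.
Extended square (30″×15″, digits 0–9): lon ⌊0.07743/0.00833333⌋ = 9; lat ⌊0.02974/0.00416667⌋ = 7.

FG12te97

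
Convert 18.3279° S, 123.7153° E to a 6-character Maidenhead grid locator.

Shift to the Maidenhead origin (180°W, 90°S): lon 303.7153, lat 71.6721.
Field: 303.7153/20 → 15 → P, 71.6721/10 → 7 → H; chars PH.
Square: 3.7153/2 → 1, 1.6721/1 → 1; chars 11.
Subsquare: 1.7153/0.0833333 → 20 → u, 0.6721/0.0416667 → 16 → q; chars uq.

PH11uq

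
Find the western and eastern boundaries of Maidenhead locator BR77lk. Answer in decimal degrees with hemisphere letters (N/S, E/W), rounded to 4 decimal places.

145.0833° W, 145.0000° W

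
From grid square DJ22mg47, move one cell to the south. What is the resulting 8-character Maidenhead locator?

Latitude extended square 7; −1 → 6.
The longitude characters are unchanged.

DJ22mg46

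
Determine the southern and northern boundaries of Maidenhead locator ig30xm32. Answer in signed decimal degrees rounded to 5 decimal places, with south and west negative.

Field I=8, G=6: +8·20° lon, +6·10° lat → SW at lon -20°, lat -30°.
Square 3, 0: +3·2° lon, +0·1° lat → SW at lon -14°, lat -30°.
Subsquare x=23, m=12: +23·0.0833333° lon, +12·0.0416667° lat → SW at lon -12.0833°, lat -29.5°.
Extended square 3, 2: +3·0.00833333° lon, +2·0.00416667° lat → SW at lon -12.0583°, lat -29.4917°.
Cell spans 0.00833333° lon × 0.00416667° lat.
south -29.49167, north -29.48750.

-29.49167, -29.48750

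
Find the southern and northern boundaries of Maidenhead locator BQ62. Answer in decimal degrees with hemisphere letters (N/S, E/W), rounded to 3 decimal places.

Field B=1, Q=16: +1·20° lon, +16·10° lat → SW at lon -160°, lat 70°.
Square 6, 2: +6·2° lon, +2·1° lat → SW at lon -148°, lat 72°.
Cell spans 2° lon × 1° lat.
south 72.000° N, north 73.000° N.

72.000° N, 73.000° N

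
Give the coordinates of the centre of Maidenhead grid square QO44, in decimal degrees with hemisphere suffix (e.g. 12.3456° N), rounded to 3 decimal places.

54.500° N, 149.000° E

Field Q=16, O=14: +16·20° lon, +14·10° lat → SW at lon 140°, lat 50°.
Square 4, 4: +4·2° lon, +4·1° lat → SW at lon 148°, lat 54°.
Cell spans 2° lon × 1° lat. Centre is SW corner plus half of each.
latitude 54.500° N, longitude 149.000° E.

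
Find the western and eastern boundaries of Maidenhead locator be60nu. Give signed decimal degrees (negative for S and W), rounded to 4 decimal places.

-146.9167, -146.8333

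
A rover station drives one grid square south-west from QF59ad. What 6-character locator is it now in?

QF49xc

Longitude subsquare a = 0; −1 → -1, wraps to 23 = x, carry into square.
Longitude square 5; −1 → 4.
Latitude subsquare d = 3; −1 → 2 = c.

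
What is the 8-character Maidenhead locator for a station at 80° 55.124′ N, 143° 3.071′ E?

QR10mw60

Add 180° to longitude and 90° to latitude: 323.05118, 170.91873.
Field: lon ⌊323.05118/20⌋ = 16 → Q; lat ⌊170.91873/10⌋ = 17 → R.
Square: lon ⌊3.05118/2⌋ = 1; lat ⌊0.91873/1⌋ = 0.
Subsquare: lon ⌊1.05118/0.0833333⌋ = 12 → m; lat ⌊0.91873/0.0416667⌋ = 22 → w.
Extended square: lon ⌊0.05118/0.00833333⌋ = 6; lat ⌊0.00207/0.00416667⌋ = 0.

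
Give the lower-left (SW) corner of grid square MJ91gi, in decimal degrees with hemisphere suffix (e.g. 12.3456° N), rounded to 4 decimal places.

1.3333° N, 78.5000° E

Field M=12, J=9: +12·20° lon, +9·10° lat → SW at lon 60°, lat 0°.
Square 9, 1: +9·2° lon, +1·1° lat → SW at lon 78°, lat 1°.
Subsquare g=6, i=8: +6·0.0833333° lon, +8·0.0416667° lat → SW at lon 78.5°, lat 1.33333°.
latitude 1.3333° N, longitude 78.5000° E.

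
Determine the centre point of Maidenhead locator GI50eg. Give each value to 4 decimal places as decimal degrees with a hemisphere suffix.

9.7292° S, 49.6250° W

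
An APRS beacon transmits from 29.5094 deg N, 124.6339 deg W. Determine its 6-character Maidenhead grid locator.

CL79qm

Shift to the Maidenhead origin (180°W, 90°S): lon 55.3661, lat 119.5094.
Field (20°×10°, letters A–R): 55.3661/20 → 2 → C, 119.5094/10 → 11 → L; chars CL.
Square (2°×1°, digits 0–9): 15.3661/2 → 7, 9.5094/1 → 9; chars 79.
Subsquare (5′×2.5′, letters a–x): 1.3661/0.0833333 → 16 → q, 0.5094/0.0416667 → 12 → m; chars qm.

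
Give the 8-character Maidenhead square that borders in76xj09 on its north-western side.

IN76wk90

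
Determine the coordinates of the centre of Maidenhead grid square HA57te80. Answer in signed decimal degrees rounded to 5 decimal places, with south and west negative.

-82.83125, -28.34583

Field H=7, A=0: +7·20° lon, +0·10° lat → SW at lon -40°, lat -90°.
Square 5, 7: +5·2° lon, +7·1° lat → SW at lon -30°, lat -83°.
Subsquare t=19, e=4: +19·0.0833333° lon, +4·0.0416667° lat → SW at lon -28.4167°, lat -82.8333°.
Extended square 8, 0: +8·0.00833333° lon, +0·0.00416667° lat → SW at lon -28.35°, lat -82.8333°.
Cell spans 0.00833333° lon × 0.00416667° lat. Centre is SW corner plus half of each.
latitude -82.83125, longitude -28.34583.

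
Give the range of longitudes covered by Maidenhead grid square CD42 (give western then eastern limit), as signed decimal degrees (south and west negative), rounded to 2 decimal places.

-132.00, -130.00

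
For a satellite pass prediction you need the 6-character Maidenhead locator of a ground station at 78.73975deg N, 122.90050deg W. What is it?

Shift to the Maidenhead origin (180°W, 90°S): lon 57.0995, lat 168.7398.
Field: 57.0995/20 → 2 → C, 168.7398/10 → 16 → Q; chars CQ.
Square: 17.0995/2 → 8, 8.7398/1 → 8; chars 88.
Subsquare: 1.0995/0.0833333 → 13 → n, 0.7398/0.0416667 → 17 → r; chars nr.

CQ88nr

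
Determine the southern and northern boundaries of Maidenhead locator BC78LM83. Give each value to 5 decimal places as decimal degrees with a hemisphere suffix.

Field B=1, C=2: +1·20° lon, +2·10° lat → SW at lon -160°, lat -70°.
Square 7, 8: +7·2° lon, +8·1° lat → SW at lon -146°, lat -62°.
Subsquare l=11, m=12: +11·0.0833333° lon, +12·0.0416667° lat → SW at lon -145.083°, lat -61.5°.
Extended square 8, 3: +8·0.00833333° lon, +3·0.00416667° lat → SW at lon -145.017°, lat -61.4875°.
Cell spans 0.00833333° lon × 0.00416667° lat.
south 61.48750° S, north 61.48333° S.

61.48750° S, 61.48333° S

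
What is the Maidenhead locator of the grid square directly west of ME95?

ME85

Longitude square 9; −1 → 8.
The latitude characters are unchanged.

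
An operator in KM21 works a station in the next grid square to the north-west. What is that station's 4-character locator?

KM12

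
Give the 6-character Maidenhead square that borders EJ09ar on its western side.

Longitude subsquare a = 0; −1 → -1, wraps to 23 = x, carry into square.
Longitude square 0; −1 → -1, wraps to 9, carry into field.
Longitude field E = 4; −1 → 3 = D.
The latitude characters are unchanged.

DJ99xr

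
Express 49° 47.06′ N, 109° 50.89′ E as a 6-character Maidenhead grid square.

ON49ws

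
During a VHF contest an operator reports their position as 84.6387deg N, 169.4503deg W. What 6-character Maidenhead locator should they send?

AR54gp

Offset from 180°W / 90°S: lon 10.5497°, lat 174.6387°.
Field: 10.5497/20 → 0 → A, 174.6387/10 → 17 → R; chars AR.
Square: 10.5497/2 → 5, 4.6387/1 → 4; chars 54.
Subsquare: 0.5497/0.0833333 → 6 → g, 0.6387/0.0416667 → 15 → p; chars gp.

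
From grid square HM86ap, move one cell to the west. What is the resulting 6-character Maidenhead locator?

Longitude subsquare a = 0; −1 → -1, wraps to 23 = x, carry into square.
Longitude square 8; −1 → 7.
The latitude characters are unchanged.

HM76xp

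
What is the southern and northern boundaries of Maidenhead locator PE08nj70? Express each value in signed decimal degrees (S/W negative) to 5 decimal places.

Field P=15, E=4: +15·20° lon, +4·10° lat → SW at lon 120°, lat -50°.
Square 0, 8: +0·2° lon, +8·1° lat → SW at lon 120°, lat -42°.
Subsquare n=13, j=9: +13·0.0833333° lon, +9·0.0416667° lat → SW at lon 121.083°, lat -41.625°.
Extended square 7, 0: +7·0.00833333° lon, +0·0.00416667° lat → SW at lon 121.142°, lat -41.625°.
Cell spans 0.00833333° lon × 0.00416667° lat.
south -41.62500, north -41.62083.

-41.62500, -41.62083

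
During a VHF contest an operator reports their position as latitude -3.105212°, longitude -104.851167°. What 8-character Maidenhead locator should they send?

DI76nv74

Add 180° to longitude and 90° to latitude: 75.14883, 86.89479.
Field: lon ⌊75.14883/20⌋ = 3 → D; lat ⌊86.89479/10⌋ = 8 → I.
Square: lon ⌊15.14883/2⌋ = 7; lat ⌊6.89479/1⌋ = 6.
Subsquare: lon ⌊1.14883/0.0833333⌋ = 13 → n; lat ⌊0.89479/0.0416667⌋ = 21 → v.
Extended square: lon ⌊0.06550/0.00833333⌋ = 7; lat ⌊0.01979/0.00416667⌋ = 4.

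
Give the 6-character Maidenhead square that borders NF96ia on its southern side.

Latitude subsquare a = 0; −1 → -1, wraps to 23 = x, carry into square.
Latitude square 6; −1 → 5.
The longitude characters are unchanged.

NF95ix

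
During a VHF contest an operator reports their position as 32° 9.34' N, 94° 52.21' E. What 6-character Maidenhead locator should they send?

NM72kd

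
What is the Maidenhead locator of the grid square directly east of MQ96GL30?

MQ96gl40

Longitude extended square 3; +1 → 4.
The latitude characters are unchanged.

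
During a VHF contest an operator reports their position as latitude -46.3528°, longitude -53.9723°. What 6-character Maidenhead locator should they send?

GE33ap

Add 180° to longitude and 90° to latitude: 126.0277, 43.6472.
Field: lon ⌊126.0277/20⌋ = 6 → G; lat ⌊43.6472/10⌋ = 4 → E.
Square: lon ⌊6.0277/2⌋ = 3; lat ⌊3.6472/1⌋ = 3.
Subsquare: lon ⌊0.0277/0.0833333⌋ = 0 → a; lat ⌊0.6472/0.0416667⌋ = 15 → p.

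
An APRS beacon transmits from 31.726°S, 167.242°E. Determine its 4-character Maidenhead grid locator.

RF38

Shift to the Maidenhead origin (180°W, 90°S): lon 347.24, lat 58.27.
Field: lon ⌊347.24/20⌋ = 17 → R; lat ⌊58.27/10⌋ = 5 → F.
Square: lon ⌊7.24/2⌋ = 3; lat ⌊8.27/1⌋ = 8.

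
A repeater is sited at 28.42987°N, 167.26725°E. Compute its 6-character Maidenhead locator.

Shift to the Maidenhead origin (180°W, 90°S): lon 347.2672, lat 118.4299.
Field: lon ⌊347.2672/20⌋ = 17 → R; lat ⌊118.4299/10⌋ = 11 → L.
Square: lon ⌊7.2672/2⌋ = 3; lat ⌊8.4299/1⌋ = 8.
Subsquare: lon ⌊1.2672/0.0833333⌋ = 15 → p; lat ⌊0.4299/0.0416667⌋ = 10 → k.

RL38pk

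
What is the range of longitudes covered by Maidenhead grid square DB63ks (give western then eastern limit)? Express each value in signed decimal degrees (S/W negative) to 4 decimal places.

-107.1667, -107.0833

Field D=3, B=1: +3·20° lon, +1·10° lat → SW at lon -120°, lat -80°.
Square 6, 3: +6·2° lon, +3·1° lat → SW at lon -108°, lat -77°.
Subsquare k=10, s=18: +10·0.0833333° lon, +18·0.0416667° lat → SW at lon -107.167°, lat -76.25°.
Cell spans 0.0833333° lon × 0.0416667° lat.
west -107.1667, east -107.0833.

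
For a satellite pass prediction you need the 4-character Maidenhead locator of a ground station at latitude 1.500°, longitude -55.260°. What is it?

Offset from 180°W / 90°S: lon 124.74°, lat 91.50°.
Field: lon ⌊124.74/20⌋ = 6 → G; lat ⌊91.50/10⌋ = 9 → J.
Square: lon ⌊4.74/2⌋ = 2; lat ⌊1.50/1⌋ = 1.

GJ21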